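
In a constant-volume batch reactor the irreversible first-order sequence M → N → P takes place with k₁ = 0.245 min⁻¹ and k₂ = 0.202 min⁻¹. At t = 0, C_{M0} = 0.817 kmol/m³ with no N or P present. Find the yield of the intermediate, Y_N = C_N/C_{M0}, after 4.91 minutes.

Solving the coupled first-order balances gives C_N(t) = [k₁/(k₂−k₁)]·C_{M0}·(e^(−k₁t) − e^(−k₂t)).
e^(−k₁t) = e^(−0.245×4.91) = e^(−1.203) = 0.3003; e^(−k₂t) = e^(−0.9918) = 0.3709.
C_N = 0.245×0.817/(0.202−0.245) × (0.3003−0.3709) = (-4.655)×(-0.07059) = 0.3286 kmol/m³.
Y_N = C_N/C_{M0} = 0.3286/0.817 = 0.402.

0.402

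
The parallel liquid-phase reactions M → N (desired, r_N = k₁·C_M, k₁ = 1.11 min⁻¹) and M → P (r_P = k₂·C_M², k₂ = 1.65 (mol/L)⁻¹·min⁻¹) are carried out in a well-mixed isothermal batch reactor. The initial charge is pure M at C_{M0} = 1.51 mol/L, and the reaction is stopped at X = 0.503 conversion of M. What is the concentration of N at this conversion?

0.288 mol/L

C_M = C_{M0}(1−X) = 0.7505 mol/L.
Along a PFR/batch, dC_N/dC_M = −r_N/(r_N+r_P) = −k₁/(k₁+k₂·C_M).
Integrating from C_{M0} to C_M: C_N = (1.11/1.65)·ln[(1.11+1.65·1.51)/(1.11+1.65·0.750)] = 0.6727·ln(3.601/2.348) = 0.2877 mol/L.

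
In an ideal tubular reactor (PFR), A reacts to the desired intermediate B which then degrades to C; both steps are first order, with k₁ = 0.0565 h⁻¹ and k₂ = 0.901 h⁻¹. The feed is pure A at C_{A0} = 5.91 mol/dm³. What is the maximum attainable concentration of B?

0.308 mol/dm³

At the optimum, C_{B,max}/C_{A0} = (k₁/k₂)^[k₂/(k₂−k₁)].
= (0.0565/0.901)^(0.901/(0.901−0.0565)) = (0.06271)^(1.067) = 0.05210.
C_{B,max} = 0.05210×5.91 = 0.308 mol/dm³.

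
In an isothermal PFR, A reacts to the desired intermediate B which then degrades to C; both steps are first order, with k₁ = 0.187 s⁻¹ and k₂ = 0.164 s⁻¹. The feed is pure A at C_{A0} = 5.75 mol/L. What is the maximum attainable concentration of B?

Evaluating C_B at τ_opt = ln(k₂/k₁)/(k₂−k₁) gives C_{B,max}/C_{A0} = (k₁/k₂)^[k₂/(k₂−k₁)].
= (0.187/0.164)^(0.164/(0.164−0.187)) = (1.140)^(-7.130) = 0.3923.
C_{B,max} = 0.3923×5.75 = 2.26 mol/L.

2.26 mol/L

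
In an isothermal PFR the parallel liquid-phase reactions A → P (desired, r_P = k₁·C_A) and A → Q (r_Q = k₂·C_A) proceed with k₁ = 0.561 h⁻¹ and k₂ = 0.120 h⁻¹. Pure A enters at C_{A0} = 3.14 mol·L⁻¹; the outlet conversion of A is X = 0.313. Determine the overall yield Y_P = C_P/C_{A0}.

C_A = C_{A0}(1−X) = 2.157 mol·L⁻¹.
Both paths are first order in A, so the instantaneous fraction to P is constant: dC_P/d(−C_A) = k₁/(k₁+k₂) = 0.8238.
C_P = 0.8238·(C_{A0}−C_A) = 0.8238×0.9828 = 0.810 mol·L⁻¹.
Y_P = C_P/C_{A0} = 0.8096/3.14 = 0.258.

0.258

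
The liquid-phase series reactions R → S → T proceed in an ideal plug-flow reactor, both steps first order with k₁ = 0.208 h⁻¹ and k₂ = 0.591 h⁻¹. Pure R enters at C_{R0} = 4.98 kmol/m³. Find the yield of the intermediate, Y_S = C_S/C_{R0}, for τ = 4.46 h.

The intermediate concentration in a first-order A→B→C sequence is C_S = k₁C_{R0}(e^(−k₁τ) − e^(−k₂τ))/(k₂−k₁).
e^(−k₁τ) = e^(−0.208×4.46) = e^(−0.9277) = 0.3955; e^(−k₂τ) = e^(−2.636) = 0.07166.
C_S = 0.208×4.98/(0.591−0.208) × (0.3955−0.07166) = 2.705×0.3238 = 0.8758 kmol/m³.
Y_S = C_S/C_{R0} = 0.8758/4.98 = 0.176.

0.176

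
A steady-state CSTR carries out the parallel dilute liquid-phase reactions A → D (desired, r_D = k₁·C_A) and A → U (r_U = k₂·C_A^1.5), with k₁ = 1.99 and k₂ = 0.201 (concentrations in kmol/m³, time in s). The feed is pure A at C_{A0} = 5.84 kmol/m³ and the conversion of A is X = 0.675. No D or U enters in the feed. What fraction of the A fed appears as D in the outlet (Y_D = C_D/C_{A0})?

0.593

Exit C_A = C_{A0}(1−X) = 5.84×0.325 = 1.898 kmol/m³.
In a CSTR the entire volume is at exit conditions, so r_D = 1.99×1.898 = 3.777 and r_U = 0.201×1.898^1.5 = 0.5256.
Fraction of consumed A going to D: r_D/(r_D+r_U) = 0.8778.
C_D = 0.8778·C_{A0}·X = 0.8778×5.84×0.675 = 3.46 kmol/m³; Y_D = C_D/C_{A0} = 0.593.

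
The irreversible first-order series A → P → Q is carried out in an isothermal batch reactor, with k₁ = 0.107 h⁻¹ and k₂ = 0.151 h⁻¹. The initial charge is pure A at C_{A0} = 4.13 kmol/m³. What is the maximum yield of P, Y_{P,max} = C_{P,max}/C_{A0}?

0.307

Evaluating C_P at t_opt = ln(k₂/k₁)/(k₂−k₁) gives C_{P,max}/C_{A0} = (k₁/k₂)^[k₂/(k₂−k₁)].
= (0.107/0.151)^(0.151/(0.151−0.107)) = (0.7086)^(3.432) = 0.3066.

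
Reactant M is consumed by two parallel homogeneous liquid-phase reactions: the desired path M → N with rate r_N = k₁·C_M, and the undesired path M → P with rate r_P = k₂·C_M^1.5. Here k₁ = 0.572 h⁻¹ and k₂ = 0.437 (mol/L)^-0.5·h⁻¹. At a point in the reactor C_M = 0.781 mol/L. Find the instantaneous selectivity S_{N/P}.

S_{N/P} = r_N/r_P = (k₁·C_M)/(k₂·C_M^1.5) = (k₁/k₂)·C_M^-0.5.
= (0.572×0.7810) / (0.437×0.7810^1.5) = 0.4467/0.3016 = 1.48.

1.48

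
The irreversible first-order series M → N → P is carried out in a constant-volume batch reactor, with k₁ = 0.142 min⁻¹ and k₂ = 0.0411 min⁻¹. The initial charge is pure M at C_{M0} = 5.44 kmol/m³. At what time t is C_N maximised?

12.3 min

For first-order series the maximum of C_N occurs at t_opt = ln(k₂/k₁)/(k₂−k₁).
= ln(0.0411/0.142)/(0.0411−0.142) = ln(0.2894)/-0.1009 = -1.240/-0.1009 = 12.3 min.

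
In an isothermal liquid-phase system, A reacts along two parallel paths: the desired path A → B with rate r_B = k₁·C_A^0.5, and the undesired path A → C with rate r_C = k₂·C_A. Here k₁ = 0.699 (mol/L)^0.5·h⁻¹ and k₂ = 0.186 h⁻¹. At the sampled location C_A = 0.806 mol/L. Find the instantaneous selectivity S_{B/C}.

S_{B/C} = r_B/r_C = (k₁·C_A^0.5)/(k₂·C_A) = (k₁/k₂)·C_A^-0.5.
= (0.699×0.8060^0.5) / (0.186×0.8060) = 0.6275/0.1499 = 4.19.

4.19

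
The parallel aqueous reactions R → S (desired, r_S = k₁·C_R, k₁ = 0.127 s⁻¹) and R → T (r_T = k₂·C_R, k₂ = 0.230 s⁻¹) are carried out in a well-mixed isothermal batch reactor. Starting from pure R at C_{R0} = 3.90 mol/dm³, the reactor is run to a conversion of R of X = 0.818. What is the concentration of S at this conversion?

C_R = C_{R0}(1−X) = 0.7098 mol/dm³.
Both paths are first order in R, so the instantaneous fraction to S is constant: dC_S/d(−C_R) = k₁/(k₁+k₂) = 0.3557.
C_S = 0.3557·(C_{R0}−C_R) = 0.3557×3.190 = 1.13 mol/dm³.

1.13 mol/dm³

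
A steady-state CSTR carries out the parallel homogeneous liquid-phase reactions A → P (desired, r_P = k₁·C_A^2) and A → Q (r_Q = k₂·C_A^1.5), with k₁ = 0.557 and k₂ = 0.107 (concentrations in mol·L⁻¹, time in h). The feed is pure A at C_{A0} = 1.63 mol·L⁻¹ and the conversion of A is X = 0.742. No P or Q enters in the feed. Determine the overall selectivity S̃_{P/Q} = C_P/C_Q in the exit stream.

3.38

Exit C_A = C_{A0}(1−X) = 1.63×0.258 = 0.4205 mol·L⁻¹.
Rates in a CSTR are evaluated at the outlet concentration: r_P = 0.557×0.4205^2 = 0.09851, r_Q = 0.107×0.4205^1.5 = 0.02918.
Overall selectivity = C_P/C_Q = r_Pτ/(r_Qτ) = r_P/r_Q = 3.38.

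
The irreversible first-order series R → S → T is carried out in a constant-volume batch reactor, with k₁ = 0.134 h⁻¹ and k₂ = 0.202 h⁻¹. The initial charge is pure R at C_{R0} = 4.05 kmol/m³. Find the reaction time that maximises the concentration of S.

6.04 h

Setting dC_S/dt = 0 gives t_opt = ln(k₂/k₁)/(k₂−k₁).
= ln(0.202/0.134)/(0.202−0.134) = ln(1.507)/0.06800 = 0.4104/0.06800 = 6.04 h.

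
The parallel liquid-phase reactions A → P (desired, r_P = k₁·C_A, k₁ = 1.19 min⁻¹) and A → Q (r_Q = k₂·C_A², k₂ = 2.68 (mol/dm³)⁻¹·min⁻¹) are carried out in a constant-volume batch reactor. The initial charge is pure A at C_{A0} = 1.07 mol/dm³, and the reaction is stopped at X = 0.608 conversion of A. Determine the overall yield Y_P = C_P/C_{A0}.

0.233

C_A = C_{A0}(1−X) = 0.4194 mol/dm³.
Along a PFR/batch, dC_P/dC_A = −r_P/(r_P+r_Q) = −k₁/(k₁+k₂·C_A).
Integrating from C_{A0} to C_A: C_P = (1.19/2.68)·ln[(1.19+2.68·1.07)/(1.19+2.68·0.419)] = 0.4440·ln(4.058/2.314) = 0.2494 mol/dm³.
Y_P = C_P/C_{A0} = 0.2494/1.07 = 0.233.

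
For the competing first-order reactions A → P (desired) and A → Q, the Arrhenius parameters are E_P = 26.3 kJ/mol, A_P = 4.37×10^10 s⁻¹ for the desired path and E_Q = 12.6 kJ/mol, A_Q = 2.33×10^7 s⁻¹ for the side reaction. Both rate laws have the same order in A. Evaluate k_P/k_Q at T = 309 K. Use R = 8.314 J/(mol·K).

9.06

k_P/k_Q = (A_P/A_Q)·exp[−(E_P−E_Q)/(RT)] = (A_P/A_Q)·exp[(E_Q−E_P)/(RT)].
(E_Q−E_P)/(RT) = (12.6−26.3)×10³/(8.314×309) = -13700/2569 = -5.333.
k_P/k_Q = (4.37×10^10/2.33×10^7)·exp(-5.333) = 1876 × 0.004831 = 9.06.
Since E_P > E_Q, raising the temperature improves selectivity toward P.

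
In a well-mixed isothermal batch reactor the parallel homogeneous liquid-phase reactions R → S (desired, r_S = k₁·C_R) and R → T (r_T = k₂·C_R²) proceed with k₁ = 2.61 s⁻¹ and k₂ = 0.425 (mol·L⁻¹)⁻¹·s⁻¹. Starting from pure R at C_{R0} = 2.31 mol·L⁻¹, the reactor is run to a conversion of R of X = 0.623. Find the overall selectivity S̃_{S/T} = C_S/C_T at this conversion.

C_R = C_{R0}(1−X) = 0.8709 mol·L⁻¹.
Along a PFR/batch, dC_S/dC_R = −r_S/(r_S+r_T) = −k₁/(k₁+k₂·C_R).
Integrating from C_{R0} to C_R: C_S = (2.61/0.425)·ln[(2.61+0.425·2.31)/(2.61+0.425·0.871)] = 6.141·ln(3.592/2.980) = 1.146 mol·L⁻¹.
C_T = (C_{R0}−C_R)−C_S = 0.2927 mol·L⁻¹; S̃_{S/T} = 1.146/0.2927 = 3.92.

3.92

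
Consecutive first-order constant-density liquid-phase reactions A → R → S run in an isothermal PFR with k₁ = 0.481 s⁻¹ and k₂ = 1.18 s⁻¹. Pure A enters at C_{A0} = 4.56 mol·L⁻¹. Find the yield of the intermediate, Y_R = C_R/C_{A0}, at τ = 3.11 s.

0.137

The intermediate concentration in a first-order A→B→C sequence is C_R = k₁C_{A0}(e^(−k₁τ) − e^(−k₂τ))/(k₂−k₁).
e^(−k₁τ) = e^(−0.481×3.11) = e^(−1.496) = 0.2240; e^(−k₂τ) = e^(−3.670) = 0.02548.
C_R = 0.481×4.56/(1.18−0.481) × (0.2240−0.02548) = 3.138×0.1986 = 0.6231 mol·L⁻¹.
Y_R = C_R/C_{A0} = 0.6231/4.56 = 0.137.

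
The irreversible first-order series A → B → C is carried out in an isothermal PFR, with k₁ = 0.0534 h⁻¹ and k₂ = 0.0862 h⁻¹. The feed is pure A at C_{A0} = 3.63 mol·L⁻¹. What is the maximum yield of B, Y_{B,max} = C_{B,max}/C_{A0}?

At the optimum, C_{B,max}/C_{A0} = (k₁/k₂)^[k₂/(k₂−k₁)].
= (0.0534/0.0862)^(0.0862/(0.0862−0.0534)) = (0.6195)^(2.628) = 0.2841.

0.284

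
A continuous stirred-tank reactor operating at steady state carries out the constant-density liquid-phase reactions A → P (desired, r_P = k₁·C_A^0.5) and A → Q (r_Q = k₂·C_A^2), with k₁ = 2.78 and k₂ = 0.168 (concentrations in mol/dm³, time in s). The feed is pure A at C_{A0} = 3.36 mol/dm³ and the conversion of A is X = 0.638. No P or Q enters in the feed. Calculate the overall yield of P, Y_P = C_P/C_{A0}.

Exit C_A = C_{A0}(1−X) = 3.36×0.362 = 1.216 mol/dm³.
A CSTR operates uniformly at the exit composition, giving r_P = 3.066 and r_Q = 0.2485 (each k·C_A^n at C_A = 1.216).
Fraction of consumed A going to P: r_P/(r_P+r_Q) = 0.9250.
C_P = 0.9250·C_{A0}·X = 0.9250×3.36×0.638 = 1.98 mol/dm³; Y_P = C_P/C_{A0} = 0.590.

0.590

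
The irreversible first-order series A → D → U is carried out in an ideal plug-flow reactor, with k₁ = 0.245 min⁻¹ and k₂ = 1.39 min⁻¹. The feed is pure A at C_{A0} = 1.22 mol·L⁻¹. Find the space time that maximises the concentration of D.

Setting dC_D/dτ = 0 gives τ_opt = ln(k₂/k₁)/(k₂−k₁).
= ln(1.39/0.245)/(1.39−0.245) = ln(5.673)/1.145 = 1.736/1.145 = 1.52 min.

1.52 min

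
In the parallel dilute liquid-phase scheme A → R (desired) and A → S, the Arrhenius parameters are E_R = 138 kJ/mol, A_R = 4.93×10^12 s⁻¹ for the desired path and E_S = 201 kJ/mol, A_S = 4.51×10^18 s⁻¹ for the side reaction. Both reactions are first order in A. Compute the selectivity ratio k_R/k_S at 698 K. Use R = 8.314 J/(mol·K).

k_R/k_S = (A_R/A_S)·exp[−(E_R−E_S)/(RT)] = (A_R/A_S)·exp[(E_S−E_R)/(RT)].
(E_S−E_R)/(RT) = (201−138)×10³/(8.314×698) = 63000/5803 = 10.86.
k_R/k_S = (4.93×10^12/4.51×10^18)·exp(10.86) = 1.093×10^-6 × 51851 = 0.0567.

0.0567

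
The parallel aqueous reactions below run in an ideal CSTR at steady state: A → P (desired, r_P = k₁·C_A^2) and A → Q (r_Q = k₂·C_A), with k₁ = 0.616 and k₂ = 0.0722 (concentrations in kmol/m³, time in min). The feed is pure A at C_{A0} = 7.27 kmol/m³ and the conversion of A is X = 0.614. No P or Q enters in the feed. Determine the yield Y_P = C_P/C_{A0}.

0.589

Exit C_A = C_{A0}(1−X) = 7.27×0.386 = 2.806 kmol/m³.
Rates in a CSTR are evaluated at the outlet concentration: r_P = 0.616×2.806^2 = 4.851, r_Q = 0.0722×2.806 = 0.2026.
Fraction of consumed A going to P: r_P/(r_P+r_Q) = 0.9599.
C_P = 0.9599·C_{A0}·X = 0.9599×7.27×0.614 = 4.28 kmol/m³; Y_P = C_P/C_{A0} = 0.589.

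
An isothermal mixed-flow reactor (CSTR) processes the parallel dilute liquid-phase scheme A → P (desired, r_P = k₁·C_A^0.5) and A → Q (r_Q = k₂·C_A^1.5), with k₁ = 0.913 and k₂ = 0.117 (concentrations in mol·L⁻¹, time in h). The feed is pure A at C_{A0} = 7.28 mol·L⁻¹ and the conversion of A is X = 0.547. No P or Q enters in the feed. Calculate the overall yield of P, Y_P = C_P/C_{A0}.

Exit C_A = C_{A0}(1−X) = 7.28×0.453 = 3.298 mol·L⁻¹.
In a CSTR the entire volume is at exit conditions, so r_P = 0.913×3.298^0.5 = 1.658 and r_Q = 0.117×3.298^1.5 = 0.7007.
Fraction of consumed A going to P: r_P/(r_P+r_Q) = 0.7029.
C_P = 0.7029·C_{A0}·X = 0.7029×7.28×0.547 = 2.80 mol·L⁻¹; Y_P = C_P/C_{A0} = 0.385.

0.385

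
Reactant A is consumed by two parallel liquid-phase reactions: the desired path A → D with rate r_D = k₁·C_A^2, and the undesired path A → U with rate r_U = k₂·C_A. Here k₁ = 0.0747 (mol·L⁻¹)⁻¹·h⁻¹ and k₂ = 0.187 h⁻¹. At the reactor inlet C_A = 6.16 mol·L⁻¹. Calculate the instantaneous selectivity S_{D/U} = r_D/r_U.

2.46

S_{D/U} = r_D/r_U = (k₁·C_A^2)/(k₂·C_A) = (k₁/k₂)·C_A.
= (0.0747×6.160^2) / (0.187×6.160) = 2.835/1.152 = 2.46.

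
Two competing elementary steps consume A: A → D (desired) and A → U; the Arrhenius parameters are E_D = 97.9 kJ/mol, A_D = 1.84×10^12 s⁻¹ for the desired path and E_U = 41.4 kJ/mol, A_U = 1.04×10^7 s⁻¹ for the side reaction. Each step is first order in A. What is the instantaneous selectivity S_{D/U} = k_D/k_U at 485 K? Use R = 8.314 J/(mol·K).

k_D/k_U = (A_D/A_U)·exp[−(E_D−E_U)/(RT)] = (A_D/A_U)·exp[(E_U−E_D)/(RT)].
(E_U−E_D)/(RT) = (41.4−97.9)×10³/(8.314×485) = -56500/4032 = -14.01.
k_D/k_U = (1.84×10^12/1.04×10^7)·exp(-14.01) = 1.769×10^5 × 8.217×10^-7 = 0.145.
Since E_D > E_U, raising the temperature improves selectivity toward D.

0.145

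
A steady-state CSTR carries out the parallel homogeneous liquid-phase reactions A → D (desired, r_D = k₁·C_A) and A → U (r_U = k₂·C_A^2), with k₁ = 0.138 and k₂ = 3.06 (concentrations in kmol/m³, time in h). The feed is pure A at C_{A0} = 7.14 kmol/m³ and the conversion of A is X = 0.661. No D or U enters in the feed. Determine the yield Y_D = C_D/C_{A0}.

0.0121

Exit C_A = C_{A0}(1−X) = 7.14×0.339 = 2.420 kmol/m³.
In a CSTR the entire volume is at exit conditions, so r_D = 0.138×2.420 = 0.3340 and r_U = 3.06×2.420^2 = 17.93.
Fraction of consumed A going to D: r_D/(r_D+r_U) = 0.01829.
C_D = 0.01829·C_{A0}·X = 0.01829×7.14×0.661 = 0.0863 kmol/m³; Y_D = C_D/C_{A0} = 0.0121.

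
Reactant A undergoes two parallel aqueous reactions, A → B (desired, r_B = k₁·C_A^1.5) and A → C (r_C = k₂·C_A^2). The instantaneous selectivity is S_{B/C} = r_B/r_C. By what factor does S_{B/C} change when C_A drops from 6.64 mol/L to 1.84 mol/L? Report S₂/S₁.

1.90

S_{B/C} = (k₁/k₂)·C_A^-0.5, so S₂/S₁ = (C_{A,2}/C_{A,1})^-0.5.
= (1.84/6.64)^(-0.5) = (0.2771)^(-0.5) = 1.90.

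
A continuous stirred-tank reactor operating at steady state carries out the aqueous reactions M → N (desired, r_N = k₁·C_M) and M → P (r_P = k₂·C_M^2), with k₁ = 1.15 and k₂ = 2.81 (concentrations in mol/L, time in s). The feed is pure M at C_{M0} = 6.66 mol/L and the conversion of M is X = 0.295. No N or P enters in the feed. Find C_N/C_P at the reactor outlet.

Exit C_M = C_{M0}(1−X) = 6.66×0.705 = 4.695 mol/L.
Rates in a CSTR are evaluated at the outlet concentration: r_N = 1.15×4.695 = 5.400, r_P = 2.81×4.695^2 = 61.95.
Overall selectivity = C_N/C_P = r_Nτ/(r_Pτ) = r_N/r_P = 0.0872.

0.0872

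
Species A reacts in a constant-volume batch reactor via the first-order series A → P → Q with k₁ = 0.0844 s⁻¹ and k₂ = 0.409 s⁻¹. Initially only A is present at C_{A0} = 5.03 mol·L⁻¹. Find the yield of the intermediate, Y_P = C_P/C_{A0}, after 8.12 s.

For first-order series with pure A initially, C_P(t) = k₁C_{A0}/(k₂−k₁)·(e^(−k₁t) − e^(−k₂t)).
e^(−k₁t) = e^(−0.0844×8.12) = e^(−0.6853) = 0.5039; e^(−k₂t) = e^(−3.321) = 0.03611.
C_P = 0.0844×5.03/(0.409−0.0844) × (0.5039−0.03611) = 1.308×0.4678 = 0.6118 mol·L⁻¹.
Y_P = C_P/C_{A0} = 0.6118/5.03 = 0.122.

0.122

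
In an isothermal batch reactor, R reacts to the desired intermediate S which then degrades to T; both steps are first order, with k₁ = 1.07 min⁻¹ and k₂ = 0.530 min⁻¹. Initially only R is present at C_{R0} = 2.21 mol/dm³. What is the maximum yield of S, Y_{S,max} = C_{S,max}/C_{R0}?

For a first-order series the maximum intermediate yield is C_{S,max}/C_{R0} = (k₁/k₂)^[k₂/(k₂−k₁)].
= (1.07/0.530)^(0.530/(0.530−1.07)) = (2.019)^(-0.9815) = 0.5018.

0.502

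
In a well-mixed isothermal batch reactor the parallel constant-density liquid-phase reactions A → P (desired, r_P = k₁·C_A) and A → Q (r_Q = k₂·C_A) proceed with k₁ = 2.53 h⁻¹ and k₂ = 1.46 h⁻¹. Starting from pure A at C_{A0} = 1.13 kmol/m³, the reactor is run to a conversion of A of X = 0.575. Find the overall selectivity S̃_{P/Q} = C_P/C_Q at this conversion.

1.73

C_A = C_{A0}(1−X) = 0.4803 kmol/m³.
Both paths are first order in A, so the instantaneous fraction to P is constant: dC_P/d(−C_A) = k₁/(k₁+k₂) = 0.6341.
C_P = 0.6341·(C_{A0}−C_A) = 0.6341×0.6497 = 0.412 kmol/m³.
C_Q = (C_{A0}−C_A)−C_P = 0.2378 kmol/m³; S̃_{P/Q} = 0.4120/0.2378 = 1.73.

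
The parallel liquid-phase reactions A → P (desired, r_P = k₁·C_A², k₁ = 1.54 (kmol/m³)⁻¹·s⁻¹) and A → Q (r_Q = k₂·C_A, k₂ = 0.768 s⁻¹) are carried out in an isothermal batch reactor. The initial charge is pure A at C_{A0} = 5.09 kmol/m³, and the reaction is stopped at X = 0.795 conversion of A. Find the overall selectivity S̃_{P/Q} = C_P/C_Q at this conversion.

5.30

C_A = C_{A0}(1−X) = 1.043 kmol/m³.
Along a PFR/batch, dC_Q/dC_A = −r_Q/(r_P+r_Q) = −k₂/(k₂+k₁·C_A).
Integrating from C_{A0} to C_A: C_Q = (0.768/1.54)·ln[(0.768+1.54·5.09)/(0.768+1.54·1.04)] = 0.4987·ln(8.607/2.375) = 0.6421 kmol/m³.
Then C_P = (C_{A0}−C_A) − C_Q = 4.047 − 0.6421 = 3.404 kmol/m³.
S̃_{P/Q} = C_P/C_Q = 3.404/0.6421 = 5.30.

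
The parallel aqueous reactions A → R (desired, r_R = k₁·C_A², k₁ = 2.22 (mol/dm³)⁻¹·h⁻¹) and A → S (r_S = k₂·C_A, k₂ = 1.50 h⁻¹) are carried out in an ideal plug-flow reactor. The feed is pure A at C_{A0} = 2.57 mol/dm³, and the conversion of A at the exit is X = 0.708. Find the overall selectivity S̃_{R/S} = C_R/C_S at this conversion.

C_A = C_{A0}(1−X) = 0.7504 mol/dm³.
Along a PFR/batch, dC_S/dC_A = −r_S/(r_R+r_S) = −k₂/(k₂+k₁·C_A).
Integrating from C_{A0} to C_A: C_S = (1.50/2.22)·ln[(1.50+2.22·2.57)/(1.50+2.22·0.750)] = 0.6757·ln(7.205/3.166) = 0.5557 mol/dm³.
Then C_R = (C_{A0}−C_A) − C_S = 1.820 − 0.5557 = 1.264 mol/dm³.
S̃_{R/S} = C_R/C_S = 1.264/0.5557 = 2.27.

2.27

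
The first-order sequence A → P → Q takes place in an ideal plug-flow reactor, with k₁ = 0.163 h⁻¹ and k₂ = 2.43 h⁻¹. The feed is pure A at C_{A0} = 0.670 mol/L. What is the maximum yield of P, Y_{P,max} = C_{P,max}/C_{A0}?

0.0552

At the optimum, C_{P,max}/C_{A0} = (k₁/k₂)^[k₂/(k₂−k₁)].
= (0.163/2.43)^(2.43/(2.43−0.163)) = (0.06708)^(1.072) = 0.05523.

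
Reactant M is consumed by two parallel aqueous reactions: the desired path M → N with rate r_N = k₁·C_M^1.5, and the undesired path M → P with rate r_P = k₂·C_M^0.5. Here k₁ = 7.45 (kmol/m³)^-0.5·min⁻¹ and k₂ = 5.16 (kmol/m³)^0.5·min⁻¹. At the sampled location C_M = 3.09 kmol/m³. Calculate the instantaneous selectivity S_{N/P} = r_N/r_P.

S_{N/P} = r_N/r_P = (k₁·C_M^1.5)/(k₂·C_M^0.5) = (k₁/k₂)·C_M.
= (7.45×3.090^1.5) / (5.16×3.090^0.5) = 40.47/9.070 = 4.46.
Since the desired path is higher order in M, keeping C_M high (PFR or concentrated feed) favours N.

4.46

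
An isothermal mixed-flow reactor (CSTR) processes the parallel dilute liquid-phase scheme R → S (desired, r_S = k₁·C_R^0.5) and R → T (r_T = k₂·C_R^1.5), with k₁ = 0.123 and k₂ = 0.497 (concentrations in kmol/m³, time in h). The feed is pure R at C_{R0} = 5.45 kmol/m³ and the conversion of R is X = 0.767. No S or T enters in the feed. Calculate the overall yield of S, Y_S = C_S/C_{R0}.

0.125

Exit C_R = C_{R0}(1−X) = 5.45×0.233 = 1.270 kmol/m³.
Rates in a CSTR are evaluated at the outlet concentration: r_S = 0.123×1.270^0.5 = 0.1386, r_T = 0.497×1.270^1.5 = 0.7112.
Fraction of consumed R going to S: r_S/(r_S+r_T) = 0.1631.
C_S = 0.1631·C_{R0}·X = 0.1631×5.45×0.767 = 0.682 kmol/m³; Y_S = C_S/C_{R0} = 0.125.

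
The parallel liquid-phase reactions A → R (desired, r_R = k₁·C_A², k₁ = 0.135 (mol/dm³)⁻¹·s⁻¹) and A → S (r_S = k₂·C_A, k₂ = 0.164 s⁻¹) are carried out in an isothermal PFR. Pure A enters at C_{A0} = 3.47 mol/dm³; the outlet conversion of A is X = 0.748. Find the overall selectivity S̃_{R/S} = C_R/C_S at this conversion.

C_A = C_{A0}(1−X) = 0.8744 mol/dm³.
Along a PFR/batch, dC_S/dC_A = −r_S/(r_R+r_S) = −k₂/(k₂+k₁·C_A).
Integrating from C_{A0} to C_A: C_S = (0.164/0.135)·ln[(0.164+0.135·3.47)/(0.164+0.135·0.874)] = 1.215·ln(0.6325/0.2820) = 0.9810 mol/dm³.
Then C_R = (C_{A0}−C_A) − C_S = 2.596 − 0.9810 = 1.615 mol/dm³.
S̃_{R/S} = C_R/C_S = 1.615/0.9810 = 1.65.

1.65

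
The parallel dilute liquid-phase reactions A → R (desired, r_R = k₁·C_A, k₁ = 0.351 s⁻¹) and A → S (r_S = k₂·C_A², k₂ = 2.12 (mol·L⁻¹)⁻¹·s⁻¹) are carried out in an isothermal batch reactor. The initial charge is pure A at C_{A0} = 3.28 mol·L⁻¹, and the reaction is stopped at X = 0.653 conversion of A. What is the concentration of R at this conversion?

0.161 mol·L⁻¹

C_A = C_{A0}(1−X) = 1.138 mol·L⁻¹.
Along a PFR/batch, dC_R/dC_A = −r_R/(r_R+r_S) = −k₁/(k₁+k₂·C_A).
Integrating from C_{A0} to C_A: C_R = (0.351/2.12)·ln[(0.351+2.12·3.28)/(0.351+2.12·1.14)] = 0.1656·ln(7.305/2.764) = 0.1609 mol·L⁻¹.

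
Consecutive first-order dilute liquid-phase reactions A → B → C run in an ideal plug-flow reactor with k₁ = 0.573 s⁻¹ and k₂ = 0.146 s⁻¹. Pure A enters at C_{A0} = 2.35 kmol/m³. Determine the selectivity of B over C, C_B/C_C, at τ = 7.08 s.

For first-order series with pure A initially, C_B(τ) = k₁C_{A0}/(k₂−k₁)·(e^(−k₁τ) − e^(−k₂τ)).
e^(−k₁τ) = e^(−0.573×7.08) = e^(−4.057) = 0.01730; e^(−k₂τ) = e^(−1.034) = 0.3557.
C_B = 0.573×2.35/(0.146−0.573) × (0.01730−0.3557) = (-3.154)×(-0.3384) = 1.067 kmol/m³.
C_A = C_{A0}e^(−k₁τ) = 0.04066 kmol/m³, so C_C = C_{A0}−C_A−C_B = 1.242 kmol/m³; C_B/C_C = 0.859.

0.859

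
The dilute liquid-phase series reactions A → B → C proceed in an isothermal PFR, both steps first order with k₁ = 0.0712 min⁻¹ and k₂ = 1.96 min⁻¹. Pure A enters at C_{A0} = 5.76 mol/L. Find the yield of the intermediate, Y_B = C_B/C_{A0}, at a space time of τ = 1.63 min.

The intermediate concentration in a first-order A→B→C sequence is C_B = k₁C_{A0}(e^(−k₁τ) − e^(−k₂τ))/(k₂−k₁).
e^(−k₁τ) = e^(−0.0712×1.63) = e^(−0.1161) = 0.8904; e^(−k₂τ) = e^(−3.195) = 0.04097.
C_B = 0.0712×5.76/(1.96−0.0712) × (0.8904−0.04097) = 0.2171×0.8495 = 0.1844 mol/L.
Y_B = C_B/C_{A0} = 0.1844/5.76 = 0.0320.

0.0320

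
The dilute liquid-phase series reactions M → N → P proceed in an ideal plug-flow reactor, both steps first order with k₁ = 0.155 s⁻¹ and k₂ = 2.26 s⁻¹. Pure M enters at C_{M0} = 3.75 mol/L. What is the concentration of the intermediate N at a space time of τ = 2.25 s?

The intermediate concentration in a first-order A→B→C sequence is C_N = k₁C_{M0}(e^(−k₁τ) − e^(−k₂τ))/(k₂−k₁).
e^(−k₁τ) = e^(−0.155×2.25) = e^(−0.3488) = 0.7056; e^(−k₂τ) = e^(−5.085) = 0.006189.
C_N = 0.155×3.75/(2.26−0.155) × (0.7056−0.006189) = 0.2761×0.6994 = 0.1931 mol/L.

0.193 mol/L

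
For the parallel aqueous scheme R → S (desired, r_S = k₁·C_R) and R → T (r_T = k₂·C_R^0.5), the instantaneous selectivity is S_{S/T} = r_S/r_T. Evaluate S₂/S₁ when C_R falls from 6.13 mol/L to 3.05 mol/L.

0.705

S_{S/T} = (k₁/k₂)·C_R^0.5, so S₂/S₁ = (C_{R,2}/C_{R,1})^0.5.
= (3.05/6.13)^0.5 = (0.4976)^0.5 = 0.705.
Selectivity toward S falls as C_R falls — high-concentration operation is favoured.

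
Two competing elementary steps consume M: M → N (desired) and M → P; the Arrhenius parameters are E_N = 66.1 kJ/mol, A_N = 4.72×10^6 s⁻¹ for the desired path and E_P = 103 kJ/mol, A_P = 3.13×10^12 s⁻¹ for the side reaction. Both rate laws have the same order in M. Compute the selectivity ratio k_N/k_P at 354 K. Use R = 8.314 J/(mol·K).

0.420

With equal orders, S_{N/P} = k_N/k_P = (A_N/A_P)·exp[(E_P−E_N)/(RT)].
(E_P−E_N)/(RT) = (103−66.1)×10³/(8.314×354) = 36900/2943 = 12.54.
k_N/k_P = (4.72×10^6/3.13×10^12)·exp(12.54) = 1.508×10^-6 × 2.786×10^5 = 0.420.
Since E_N < E_P, lowering the temperature improves selectivity toward N.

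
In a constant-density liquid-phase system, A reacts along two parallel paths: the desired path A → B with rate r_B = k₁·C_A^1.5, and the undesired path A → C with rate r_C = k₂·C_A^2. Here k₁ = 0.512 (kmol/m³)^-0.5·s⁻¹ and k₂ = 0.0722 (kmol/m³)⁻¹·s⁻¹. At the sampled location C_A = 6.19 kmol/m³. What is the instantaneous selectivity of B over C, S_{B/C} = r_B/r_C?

S_{B/C} = r_B/r_C = (k₁·C_A^1.5)/(k₂·C_A^2) = (k₁/k₂)·C_A^-0.5.
= (0.512×6.190^1.5) / (0.0722×6.190^2) = 7.885/2.766 = 2.85.
The undesired path is higher order in A, so low C_A (CSTR or dilute feed) favours B.

2.85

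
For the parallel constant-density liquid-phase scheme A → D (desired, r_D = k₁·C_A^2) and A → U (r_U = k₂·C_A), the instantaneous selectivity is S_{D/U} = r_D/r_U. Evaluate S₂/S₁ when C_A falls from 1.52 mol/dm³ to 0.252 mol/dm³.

S_{D/U} = (k₁/k₂)·C_A, so S₂/S₁ = (C_{A,2}/C_{A,1}).
= 0.252/1.52 = 0.166.

0.166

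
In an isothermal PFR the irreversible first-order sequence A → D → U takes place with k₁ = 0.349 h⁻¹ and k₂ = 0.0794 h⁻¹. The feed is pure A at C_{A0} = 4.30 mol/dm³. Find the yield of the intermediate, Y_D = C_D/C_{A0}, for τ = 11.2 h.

0.506

Solving the coupled first-order balances gives C_D(τ) = [k₁/(k₂−k₁)]·C_{A0}·(e^(−k₁τ) − e^(−k₂τ)).
e^(−k₁τ) = e^(−0.349×11.2) = e^(−3.909) = 0.02006; e^(−k₂τ) = e^(−0.8893) = 0.4110.
C_D = 0.349×4.30/(0.0794−0.349) × (0.02006−0.4110) = (-5.566)×(-0.3909) = 2.176 mol/dm³.
Y_D = C_D/C_{A0} = 2.176/4.30 = 0.506.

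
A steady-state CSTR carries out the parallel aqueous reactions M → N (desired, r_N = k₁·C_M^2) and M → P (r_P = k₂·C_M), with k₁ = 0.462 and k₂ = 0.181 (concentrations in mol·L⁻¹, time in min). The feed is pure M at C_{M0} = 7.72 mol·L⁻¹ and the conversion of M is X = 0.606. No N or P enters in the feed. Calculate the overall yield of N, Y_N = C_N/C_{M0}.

0.537

Exit C_M = C_{M0}(1−X) = 7.72×0.394 = 3.042 mol·L⁻¹.
A CSTR operates uniformly at the exit composition, giving r_N = 4.274 and r_P = 0.5505 (each k·C_M^n at C_M = 3.042).
Fraction of consumed M going to N: r_N/(r_N+r_P) = 0.8859.
C_N = 0.8859·C_{M0}·X = 0.8859×7.72×0.606 = 4.14 mol·L⁻¹; Y_N = C_N/C_{M0} = 0.537.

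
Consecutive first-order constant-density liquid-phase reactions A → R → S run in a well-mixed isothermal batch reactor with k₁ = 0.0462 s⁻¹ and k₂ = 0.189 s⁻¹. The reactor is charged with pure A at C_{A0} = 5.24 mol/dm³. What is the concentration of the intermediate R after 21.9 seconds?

For first-order series with pure A initially, C_R(t) = k₁C_{A0}/(k₂−k₁)·(e^(−k₁t) − e^(−k₂t)).
e^(−k₁t) = e^(−0.0462×21.9) = e^(−1.012) = 0.3636; e^(−k₂t) = e^(−4.139) = 0.01594.
C_R = 0.0462×5.24/(0.189−0.0462) × (0.3636−0.01594) = 1.695×0.3476 = 0.5893 mol/dm³.

0.589 mol/dm³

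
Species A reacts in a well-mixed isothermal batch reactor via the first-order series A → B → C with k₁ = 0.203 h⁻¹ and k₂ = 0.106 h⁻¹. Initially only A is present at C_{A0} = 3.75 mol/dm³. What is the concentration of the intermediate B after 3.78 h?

1.61 mol/dm³

The intermediate concentration in a first-order A→B→C sequence is C_B = k₁C_{A0}(e^(−k₁t) − e^(−k₂t))/(k₂−k₁).
e^(−k₁t) = e^(−0.203×3.78) = e^(−0.7673) = 0.4642; e^(−k₂t) = e^(−0.4007) = 0.6699.
C_B = 0.203×3.75/(0.106−0.203) × (0.4642−0.6699) = (-7.848)×(-0.2056) = 1.614 mol/dm³.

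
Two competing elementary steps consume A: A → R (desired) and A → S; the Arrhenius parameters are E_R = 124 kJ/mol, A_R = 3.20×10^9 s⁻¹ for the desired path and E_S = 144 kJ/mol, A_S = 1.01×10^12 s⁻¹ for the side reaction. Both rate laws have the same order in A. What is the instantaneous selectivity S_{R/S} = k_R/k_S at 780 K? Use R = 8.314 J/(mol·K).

0.0692

k_R/k_S = (A_R/A_S)·exp[−(E_R−E_S)/(RT)] = (A_R/A_S)·exp[(E_S−E_R)/(RT)].
(E_S−E_R)/(RT) = (144−124)×10³/(8.314×780) = 20000/6485 = 3.084.
k_R/k_S = (3.20×10^9/1.01×10^12)·exp(3.084) = 0.003168 × 21.85 = 0.0692.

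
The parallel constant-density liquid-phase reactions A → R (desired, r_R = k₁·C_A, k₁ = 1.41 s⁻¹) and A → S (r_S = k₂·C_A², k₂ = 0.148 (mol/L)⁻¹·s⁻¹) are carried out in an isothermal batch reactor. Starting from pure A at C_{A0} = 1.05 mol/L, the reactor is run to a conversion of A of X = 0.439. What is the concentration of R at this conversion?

0.425 mol/L

C_A = C_{A0}(1−X) = 0.5890 mol/L.
Along a PFR/batch, dC_R/dC_A = −r_R/(r_R+r_S) = −k₁/(k₁+k₂·C_A).
Integrating from C_{A0} to C_A: C_R = (1.41/0.148)·ln[(1.41+0.148·1.05)/(1.41+0.148·0.589)] = 9.527·ln(1.565/1.497) = 0.4245 mol/L.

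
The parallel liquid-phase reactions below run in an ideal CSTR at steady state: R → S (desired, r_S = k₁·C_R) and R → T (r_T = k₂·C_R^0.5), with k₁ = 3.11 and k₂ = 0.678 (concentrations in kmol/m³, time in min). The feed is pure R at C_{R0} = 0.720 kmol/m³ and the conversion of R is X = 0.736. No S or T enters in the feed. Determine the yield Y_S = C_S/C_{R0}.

0.491

Exit C_R = C_{R0}(1−X) = 0.720×0.264 = 0.1901 kmol/m³.
In a CSTR the entire volume is at exit conditions, so r_S = 3.11×0.1901 = 0.5911 and r_T = 0.678×0.1901^0.5 = 0.2956.
Fraction of consumed R going to S: r_S/(r_S+r_T) = 0.6667.
C_S = 0.6667·C_{R0}·X = 0.6667×0.720×0.736 = 0.353 kmol/m³; Y_S = C_S/C_{R0} = 0.491.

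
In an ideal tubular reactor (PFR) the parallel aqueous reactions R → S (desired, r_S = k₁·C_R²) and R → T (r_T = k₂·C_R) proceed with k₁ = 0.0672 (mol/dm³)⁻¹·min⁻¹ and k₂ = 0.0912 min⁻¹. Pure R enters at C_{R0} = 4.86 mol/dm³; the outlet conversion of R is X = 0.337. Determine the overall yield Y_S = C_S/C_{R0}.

0.252

C_R = C_{R0}(1−X) = 3.222 mol/dm³.
Along a PFR/batch, dC_T/dC_R = −r_T/(r_S+r_T) = −k₂/(k₂+k₁·C_R).
Integrating from C_{R0} to C_R: C_T = (0.0912/0.0672)·ln[(0.0912+0.0672·4.86)/(0.0912+0.0672·3.22)] = 1.357·ln(0.4178/0.3077) = 0.4150 mol/dm³.
Then C_S = (C_{R0}−C_R) − C_T = 1.638 − 0.4150 = 1.223 mol/dm³.
Y_S = C_S/C_{R0} = 1.223/4.86 = 0.252.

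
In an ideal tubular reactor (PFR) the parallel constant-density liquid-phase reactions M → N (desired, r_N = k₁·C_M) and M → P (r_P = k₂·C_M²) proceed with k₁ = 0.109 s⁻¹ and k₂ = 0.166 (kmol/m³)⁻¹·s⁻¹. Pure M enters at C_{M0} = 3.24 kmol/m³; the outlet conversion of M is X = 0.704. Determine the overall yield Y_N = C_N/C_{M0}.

C_M = C_{M0}(1−X) = 0.9590 kmol/m³.
Along a PFR/batch, dC_N/dC_M = −r_N/(r_N+r_P) = −k₁/(k₁+k₂·C_M).
Integrating from C_{M0} to C_M: C_N = (0.109/0.166)·ln[(0.109+0.166·3.24)/(0.109+0.166·0.959)] = 0.6566·ln(0.6468/0.2682) = 0.5781 kmol/m³.
Y_N = C_N/C_{M0} = 0.5781/3.24 = 0.178.

0.178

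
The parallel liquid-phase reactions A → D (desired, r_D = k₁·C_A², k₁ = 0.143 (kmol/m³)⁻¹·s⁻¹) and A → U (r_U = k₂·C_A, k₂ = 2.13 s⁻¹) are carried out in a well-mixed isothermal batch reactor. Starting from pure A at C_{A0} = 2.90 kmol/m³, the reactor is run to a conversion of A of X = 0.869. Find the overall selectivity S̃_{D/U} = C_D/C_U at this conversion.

0.108

C_A = C_{A0}(1−X) = 0.3799 kmol/m³.
Along a PFR/batch, dC_U/dC_A = −r_U/(r_D+r_U) = −k₂/(k₂+k₁·C_A).
Integrating from C_{A0} to C_A: C_U = (2.13/0.143)·ln[(2.13+0.143·2.90)/(2.13+0.143·0.380)] = 14.90·ln(2.545/2.184) = 2.275 kmol/m³.
Then C_D = (C_{A0}−C_A) − C_U = 2.520 − 2.275 = 0.2455 kmol/m³.
S̃_{D/U} = C_D/C_U = 0.2455/2.275 = 0.108.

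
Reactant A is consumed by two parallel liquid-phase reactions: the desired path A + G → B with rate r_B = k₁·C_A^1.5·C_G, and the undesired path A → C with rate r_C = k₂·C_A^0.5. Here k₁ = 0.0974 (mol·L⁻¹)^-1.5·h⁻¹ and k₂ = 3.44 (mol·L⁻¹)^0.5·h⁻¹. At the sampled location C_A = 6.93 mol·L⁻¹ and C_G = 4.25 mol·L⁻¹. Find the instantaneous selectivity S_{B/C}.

S_{B/C} = r_B/r_C = (k₁·C_A^1.5·C_G)/(k₂·C_A^0.5) = (k₁/k₂)·C_A·C_G.
= (0.0974×6.930^1.5×4.250) / (3.44×6.930^0.5) = 7.552/9.056 = 0.834.
Since the desired path is higher order in A, keeping C_A high (PFR or concentrated feed) favours B.

0.834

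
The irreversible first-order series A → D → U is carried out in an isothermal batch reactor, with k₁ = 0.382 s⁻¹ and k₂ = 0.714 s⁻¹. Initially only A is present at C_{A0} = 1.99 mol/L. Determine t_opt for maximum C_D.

1.88 s

For first-order series the maximum of C_D occurs at t_opt = ln(k₂/k₁)/(k₂−k₁).
= ln(0.714/0.382)/(0.714−0.382) = ln(1.869)/0.3320 = 0.6255/0.3320 = 1.88 s.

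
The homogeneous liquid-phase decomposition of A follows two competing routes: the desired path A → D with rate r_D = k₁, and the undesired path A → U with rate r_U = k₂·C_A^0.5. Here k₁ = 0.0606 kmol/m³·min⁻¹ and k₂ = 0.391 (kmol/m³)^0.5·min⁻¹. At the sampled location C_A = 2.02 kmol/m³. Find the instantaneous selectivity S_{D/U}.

S_{D/U} = r_D/r_U = (k₁)/(k₂·C_A^0.5) = (k₁/k₂)·C_A^-0.5.
= (0.0606) / (0.391×2.020^0.5) = 0.06060/0.5557 = 0.109.
The undesired path is higher order in A, so low C_A (CSTR or dilute feed) favours D.

0.109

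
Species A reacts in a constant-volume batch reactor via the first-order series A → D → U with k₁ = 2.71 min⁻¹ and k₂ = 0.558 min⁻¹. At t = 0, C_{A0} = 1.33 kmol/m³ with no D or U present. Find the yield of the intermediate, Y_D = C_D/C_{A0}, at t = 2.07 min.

The intermediate concentration in a first-order A→B→C sequence is C_D = k₁C_{A0}(e^(−k₁t) − e^(−k₂t))/(k₂−k₁).
e^(−k₁t) = e^(−2.71×2.07) = e^(−5.610) = 0.003662; e^(−k₂t) = e^(−1.155) = 0.3150.
C_D = 2.71×1.33/(0.558−2.71) × (0.003662−0.3150) = (-1.675)×(-0.3114) = 0.5215 kmol/m³.
Y_D = C_D/C_{A0} = 0.5215/1.33 = 0.392.

0.392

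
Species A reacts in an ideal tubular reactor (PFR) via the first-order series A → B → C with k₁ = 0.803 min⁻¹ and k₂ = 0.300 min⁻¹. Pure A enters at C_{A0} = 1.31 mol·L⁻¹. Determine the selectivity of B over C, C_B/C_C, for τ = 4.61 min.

0.588

The intermediate concentration in a first-order A→B→C sequence is C_B = k₁C_{A0}(e^(−k₁τ) − e^(−k₂τ))/(k₂−k₁).
e^(−k₁τ) = e^(−0.803×4.61) = e^(−3.702) = 0.02468; e^(−k₂τ) = e^(−1.383) = 0.2508.
C_B = 0.803×1.31/(0.300−0.803) × (0.02468−0.2508) = (-2.091)×(-0.2261) = 0.4729 mol·L⁻¹.
C_A = C_{A0}e^(−k₁τ) = 0.03233 mol·L⁻¹, so C_C = C_{A0}−C_A−C_B = 0.8047 mol·L⁻¹; C_B/C_C = 0.588.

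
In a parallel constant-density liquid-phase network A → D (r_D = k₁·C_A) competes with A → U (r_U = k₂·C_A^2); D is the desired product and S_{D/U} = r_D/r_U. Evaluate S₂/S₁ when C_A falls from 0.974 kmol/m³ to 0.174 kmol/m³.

5.60

S_{D/U} = (k₁/k₂)·C_A⁻¹, so S₂/S₁ = (C_{A,2}/C_{A,1})⁻¹.
= 0.974/0.174 = 5.60.
Selectivity toward D rises as C_A falls — low-concentration operation is favoured.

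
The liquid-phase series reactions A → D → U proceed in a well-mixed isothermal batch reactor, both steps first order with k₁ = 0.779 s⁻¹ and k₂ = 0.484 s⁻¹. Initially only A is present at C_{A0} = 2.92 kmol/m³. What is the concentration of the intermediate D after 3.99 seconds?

0.773 kmol/m³

The intermediate concentration in a first-order A→B→C sequence is C_D = k₁C_{A0}(e^(−k₁t) − e^(−k₂t))/(k₂−k₁).
e^(−k₁t) = e^(−0.779×3.99) = e^(−3.108) = 0.04468; e^(−k₂t) = e^(−1.931) = 0.1450.
C_D = 0.779×2.92/(0.484−0.779) × (0.04468−0.1450) = (-7.711)×(-0.1003) = 0.7734 kmol/m³.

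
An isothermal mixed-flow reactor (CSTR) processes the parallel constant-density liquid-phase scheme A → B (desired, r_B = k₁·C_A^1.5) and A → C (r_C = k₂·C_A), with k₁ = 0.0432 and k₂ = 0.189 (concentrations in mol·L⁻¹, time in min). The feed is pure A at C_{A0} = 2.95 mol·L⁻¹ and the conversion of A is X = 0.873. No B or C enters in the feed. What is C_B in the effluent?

0.316 mol·L⁻¹

Exit C_A = C_{A0}(1−X) = 2.95×0.127 = 0.3747 mol·L⁻¹.
A CSTR operates uniformly at the exit composition, giving r_B = 0.009907 and r_C = 0.07081 (each k·C_A^n at C_A = 0.3747).
Fraction of consumed A going to B: r_B/(r_B+r_C) = 0.1227.
C_B = 0.1227·C_{A0}·X = 0.1227×2.95×0.873 = 0.316 mol·L⁻¹.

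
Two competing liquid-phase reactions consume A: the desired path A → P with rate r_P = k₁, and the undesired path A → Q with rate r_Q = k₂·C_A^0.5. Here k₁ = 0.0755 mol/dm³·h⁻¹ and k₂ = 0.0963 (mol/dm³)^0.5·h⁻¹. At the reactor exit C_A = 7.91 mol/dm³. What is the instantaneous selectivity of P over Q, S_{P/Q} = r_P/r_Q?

S_{P/Q} = r_P/r_Q = (k₁)/(k₂·C_A^0.5) = (k₁/k₂)·C_A^-0.5.
= (0.0755) / (0.0963×7.910^0.5) = 0.07550/0.2708 = 0.279.
The undesired path is higher order in A, so low C_A (CSTR or dilute feed) favours P.

0.279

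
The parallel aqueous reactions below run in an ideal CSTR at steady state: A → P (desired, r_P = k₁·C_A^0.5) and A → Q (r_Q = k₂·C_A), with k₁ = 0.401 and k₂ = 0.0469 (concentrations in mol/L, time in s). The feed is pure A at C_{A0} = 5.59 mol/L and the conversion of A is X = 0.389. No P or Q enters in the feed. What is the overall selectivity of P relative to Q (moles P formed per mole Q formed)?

4.63

Exit C_A = C_{A0}(1−X) = 5.59×0.611 = 3.415 mol/L.
A CSTR operates uniformly at the exit composition, giving r_P = 0.7411 and r_Q = 0.1602 (each k·C_A^n at C_A = 3.415).
Overall selectivity = C_P/C_Q = r_Pτ/(r_Qτ) = r_P/r_Q = 4.63.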